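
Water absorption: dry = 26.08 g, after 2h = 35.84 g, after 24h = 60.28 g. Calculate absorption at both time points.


WA (2h) = (35.84 - 26.08) / 26.08 x 100 = 37.4%
WA (24h) = (60.28 - 26.08) / 26.08 x 100 = 131.1%


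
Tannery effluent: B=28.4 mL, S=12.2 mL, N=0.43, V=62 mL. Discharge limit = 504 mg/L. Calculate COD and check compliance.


COD = 898.8 mg/L
Compliant: No

COD = (28.4 - 12.2) x 0.43 x 8000 / 62 = 898.8 mg/L
Limit: 504 mg/L
Compliant: No


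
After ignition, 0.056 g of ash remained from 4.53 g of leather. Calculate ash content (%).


1.24%

Ash% = 0.056 / 4.53 x 100
Ash% = 1.24%


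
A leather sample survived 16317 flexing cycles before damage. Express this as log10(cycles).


log10(16317) = 4.21


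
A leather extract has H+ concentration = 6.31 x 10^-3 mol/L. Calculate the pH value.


pH = -log10[H+]
pH = -log10(6.31 x 10^-3) = 2.20


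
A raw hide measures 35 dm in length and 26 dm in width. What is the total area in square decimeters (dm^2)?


Area = length x width
Area = 35 x 26 = 910 dm^2


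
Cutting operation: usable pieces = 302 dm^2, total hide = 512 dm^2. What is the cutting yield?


Yield = usable / total x 100
Yield = 302 / 512 x 100 = 59.0%


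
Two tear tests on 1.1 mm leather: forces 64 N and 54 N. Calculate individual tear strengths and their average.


Tear 1 = 64 / 1.1 = 58.2 N/mm
Tear 2 = 54 / 1.1 = 49.1 N/mm
Average = (58.2 + 49.1) / 2 = 53.7 N/mm


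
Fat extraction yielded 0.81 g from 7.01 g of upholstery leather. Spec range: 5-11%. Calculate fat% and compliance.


Fat% = 0.81 / 7.01 x 100 = 11.6%
Spec range: 5-11%
Compliant: No


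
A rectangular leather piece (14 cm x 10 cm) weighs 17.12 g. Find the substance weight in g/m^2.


Area = 14 x 10 = 140 cm^2
SW = 17.12 / 140 x 10000 = 1222.9 g/m^2


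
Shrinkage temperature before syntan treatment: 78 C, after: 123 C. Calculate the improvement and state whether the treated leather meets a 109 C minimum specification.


Improvement = 123 - 78 = 45 C
Spec check: 123 C >= 109 C? Yes


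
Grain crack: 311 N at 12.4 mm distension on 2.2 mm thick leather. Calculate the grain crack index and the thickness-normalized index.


Crack index = 25.1 N/mm
Normalized index = 11.4 N/mm per mm


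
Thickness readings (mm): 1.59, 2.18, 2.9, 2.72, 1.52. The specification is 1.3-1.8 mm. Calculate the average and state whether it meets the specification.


Sum = 10.91
Average = 10.91 / 5 = 2.18 mm
Specification range: 1.3 to 1.8 mm
Within spec: No


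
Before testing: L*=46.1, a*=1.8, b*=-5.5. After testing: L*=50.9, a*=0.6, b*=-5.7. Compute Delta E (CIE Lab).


Delta E = 4.95


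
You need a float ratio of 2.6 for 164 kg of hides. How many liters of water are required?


Water = hide weight x target ratio
Water = 164 x 2.6 = 426.4 L


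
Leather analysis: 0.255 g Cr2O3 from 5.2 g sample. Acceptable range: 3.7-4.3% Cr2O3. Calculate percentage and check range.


Cr2O3% = 0.255 / 5.2 x 100 = 4.90%
Acceptable range: 3.7 to 4.3%
Within range: No


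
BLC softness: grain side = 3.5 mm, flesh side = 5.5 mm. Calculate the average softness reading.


Average = (3.5 + 5.5) / 2
Average = 4.50 mm


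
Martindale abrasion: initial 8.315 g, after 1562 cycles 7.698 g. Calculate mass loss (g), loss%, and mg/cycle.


Loss = 8.315 - 7.698 = 0.617 g
Loss% = 0.617 / 8.315 x 100 = 7.42%
Rate = 0.617 / 1562 x 1000 = 0.395 mg/cycle


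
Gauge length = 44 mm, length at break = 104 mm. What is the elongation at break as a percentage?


Extension = 104 - 44 = 60 mm
Elongation = 60 / 44 x 100 = 136.4%


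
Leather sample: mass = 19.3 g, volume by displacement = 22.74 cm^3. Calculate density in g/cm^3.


Density = mass / volume
Density = 19.3 / 22.74 = 0.849 g/cm^3


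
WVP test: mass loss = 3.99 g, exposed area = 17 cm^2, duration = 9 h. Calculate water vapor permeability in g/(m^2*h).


260.78 g/(m^2*h)


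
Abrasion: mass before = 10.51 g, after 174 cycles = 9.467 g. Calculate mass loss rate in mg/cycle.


5.994 mg/cycle


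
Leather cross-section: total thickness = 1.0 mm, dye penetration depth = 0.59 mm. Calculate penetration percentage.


Penetration% = 0.59 / 1.0 x 100
Penetration = 59.0%


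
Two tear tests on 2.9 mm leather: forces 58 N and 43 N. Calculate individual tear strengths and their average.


Tear 1 = 20.0 N/mm
Tear 2 = 14.8 N/mm
Average = 17.4 N/mm

Tear 1 = 58 / 2.9 = 20.0 N/mm
Tear 2 = 43 / 2.9 = 14.8 N/mm
Average = (20.0 + 14.8) / 2 = 17.4 N/mm


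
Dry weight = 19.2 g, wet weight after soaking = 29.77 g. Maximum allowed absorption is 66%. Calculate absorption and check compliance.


Absorption = 55.1%
Compliant: Yes

WA = (29.77 - 19.2) / 19.2 x 100 = 55.1%
Maximum allowed: 66%
Compliant: Yes


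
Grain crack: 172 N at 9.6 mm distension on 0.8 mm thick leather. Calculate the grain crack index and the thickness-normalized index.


Crack index = 172 / 9.6 = 17.9 N/mm
Normalized = 17.9 / 0.8 = 22.4 N/mm per mm


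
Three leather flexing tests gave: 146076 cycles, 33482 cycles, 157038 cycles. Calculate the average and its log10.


Average = 112199 cycles
log10 = 5.05


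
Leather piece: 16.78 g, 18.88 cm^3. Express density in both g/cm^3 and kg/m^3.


Density = 16.78 / 18.88 = 0.889 g/cm^3
Convert: 0.889 x 1000 = 889 kg/m^3


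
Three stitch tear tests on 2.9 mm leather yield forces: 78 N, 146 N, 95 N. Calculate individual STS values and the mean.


STS1 = 26.9 N/mm
STS2 = 50.3 N/mm
STS3 = 32.8 N/mm
Mean = 36.7 N/mm

STS1 = 78 / 2.9 = 26.9 N/mm
STS2 = 146 / 2.9 = 50.3 N/mm
STS3 = 95 / 2.9 = 32.8 N/mm
Mean = (26.9 + 50.3 + 32.8) / 3 = 36.7 N/mm


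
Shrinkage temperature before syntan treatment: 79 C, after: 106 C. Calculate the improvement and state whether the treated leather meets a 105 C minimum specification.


Improvement = 106 - 79 = 27 C
Spec check: 106 C >= 105 C? Yes


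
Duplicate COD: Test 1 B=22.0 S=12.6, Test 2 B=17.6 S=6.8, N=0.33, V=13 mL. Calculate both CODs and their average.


COD1 = 1908.9 mg/L
COD2 = 2193.2 mg/L
Average = 2051.1 mg/L


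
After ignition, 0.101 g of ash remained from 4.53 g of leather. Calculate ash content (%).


Ash% = 0.101 / 4.53 x 100
Ash% = 2.23%


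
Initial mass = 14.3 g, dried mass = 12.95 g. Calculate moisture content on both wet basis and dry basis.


Moisture lost = 14.3 - 12.95 = 1.35 g
Wet basis MC = 1.35 / 14.3 x 100 = 9.4%
Dry basis MC = 1.35 / 12.95 x 100 = 10.4%


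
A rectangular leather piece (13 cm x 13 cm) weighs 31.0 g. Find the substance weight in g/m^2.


Area = 13 x 13 = 169 cm^2
SW = 31.0 / 169 x 10000 = 1834.3 g/m^2


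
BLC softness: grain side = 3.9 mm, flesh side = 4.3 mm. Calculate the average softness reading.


Average = (3.9 + 4.3) / 2
Average = 4.10 mm


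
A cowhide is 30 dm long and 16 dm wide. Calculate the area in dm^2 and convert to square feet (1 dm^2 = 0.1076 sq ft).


480 dm^2
51.65 sq ft

Area = 30 x 16 = 480 dm^2
Conversion: 480 x 0.1076 = 51.65 sq ft


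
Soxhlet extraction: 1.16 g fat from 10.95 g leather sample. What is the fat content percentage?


Fat content = 1.16 / 10.95 x 100
Fat = 10.6%


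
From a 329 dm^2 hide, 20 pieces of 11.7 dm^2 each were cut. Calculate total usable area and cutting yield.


Total usable = 20 x 11.7 = 234.0 dm^2
Yield = 234.0 / 329 x 100 = 71.1%


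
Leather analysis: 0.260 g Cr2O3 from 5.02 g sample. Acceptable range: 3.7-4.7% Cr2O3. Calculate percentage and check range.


Cr2O3% = 0.260 / 5.02 x 100 = 5.18%
Acceptable range: 3.7 to 4.7%
Within range: No


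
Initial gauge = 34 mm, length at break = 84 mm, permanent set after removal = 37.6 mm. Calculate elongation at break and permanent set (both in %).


Elongation at break = (84 - 34) / 34 x 100 = 147.1%
Permanent set = (37.6 - 34) / 34 x 100 = 10.6%


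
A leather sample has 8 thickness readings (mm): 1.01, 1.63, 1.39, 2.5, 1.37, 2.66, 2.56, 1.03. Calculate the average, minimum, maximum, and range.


Sum = 14.15
Average = 14.15 / 8 = 1.77 mm
Minimum = 1.01 mm
Maximum = 2.66 mm
Range = 2.66 - 1.01 = 1.65 mm


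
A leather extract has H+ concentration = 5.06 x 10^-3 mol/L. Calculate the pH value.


pH = -log10[H+]
pH = -log10(5.06 x 10^-3) = 2.30


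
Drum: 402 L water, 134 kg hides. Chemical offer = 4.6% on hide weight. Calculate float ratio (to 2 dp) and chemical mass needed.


Float ratio = 402 / 134 = 3.00
Chemical = 134 x 4.6 / 100 = 6.164 kg


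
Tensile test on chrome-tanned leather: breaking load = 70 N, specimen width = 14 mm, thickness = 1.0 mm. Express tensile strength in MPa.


Cross-section = 14 x 1.0 = 14.0 mm^2
TS = 70 / 14.0 = 5.00 MPa
(1 N/mm^2 = 1 MPa)


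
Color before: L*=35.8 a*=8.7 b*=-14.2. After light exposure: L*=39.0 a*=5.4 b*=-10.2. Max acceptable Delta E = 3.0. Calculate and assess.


Delta E = 6.09
Passes: No


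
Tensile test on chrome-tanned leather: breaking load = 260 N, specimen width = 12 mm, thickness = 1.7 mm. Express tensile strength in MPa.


12.75 MPa


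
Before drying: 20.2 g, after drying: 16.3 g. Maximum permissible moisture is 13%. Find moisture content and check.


MC = (20.2 - 16.3) / 20.2 x 100 = 19.3%
Maximum: 13%
Acceptable: No


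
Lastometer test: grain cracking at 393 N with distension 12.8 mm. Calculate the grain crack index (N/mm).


Grain crack index = force / distension
Index = 393 / 12.8 = 30.7 N/mm


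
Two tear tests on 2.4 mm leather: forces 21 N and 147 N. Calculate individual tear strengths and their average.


Tear 1 = 8.8 N/mm
Tear 2 = 61.3 N/mm
Average = 35.1 N/mm

Tear 1 = 21 / 2.4 = 8.8 N/mm
Tear 2 = 147 / 2.4 = 61.3 N/mm
Average = (8.8 + 61.3) / 2 = 35.1 N/mm


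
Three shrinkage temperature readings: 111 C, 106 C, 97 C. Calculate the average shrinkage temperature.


Average = (111 + 106 + 97) / 3
Average = 314 / 3 = 104.7 C


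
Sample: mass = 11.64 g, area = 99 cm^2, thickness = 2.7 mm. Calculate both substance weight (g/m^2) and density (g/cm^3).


SW = 11.64 / 99 x 10000 = 1175.8 g/m^2
Volume = 99 x 2.7 / 10 = 26.73 cm^3
Density = 11.64 / 26.73 = 0.435 g/cm^3


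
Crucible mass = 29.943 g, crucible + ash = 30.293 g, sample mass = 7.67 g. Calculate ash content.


Ash mass = 0.350 g
Ash content = 4.56%


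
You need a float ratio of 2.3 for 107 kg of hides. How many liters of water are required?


246.1 L

Water = hide weight x target ratio
Water = 107 x 2.3 = 246.1 L


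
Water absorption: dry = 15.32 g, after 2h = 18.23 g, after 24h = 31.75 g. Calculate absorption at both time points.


2h absorption = 19.0%
24h absorption = 107.2%


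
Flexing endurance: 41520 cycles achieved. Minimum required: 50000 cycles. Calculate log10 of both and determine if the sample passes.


Achieved: log10 = 4.62
Required: log10 = 4.70
Passes: No


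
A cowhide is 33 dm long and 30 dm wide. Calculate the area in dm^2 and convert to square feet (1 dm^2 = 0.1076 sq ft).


Area = 33 x 30 = 990 dm^2
Conversion: 990 x 0.1076 = 106.52 sq ft


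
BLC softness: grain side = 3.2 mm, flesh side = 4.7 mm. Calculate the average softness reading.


3.95 mm

Average = (3.2 + 4.7) / 2
Average = 3.95 mm


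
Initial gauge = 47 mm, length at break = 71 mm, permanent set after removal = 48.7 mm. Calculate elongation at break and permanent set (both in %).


Elongation at break = 51.1%
Permanent set = 3.6%


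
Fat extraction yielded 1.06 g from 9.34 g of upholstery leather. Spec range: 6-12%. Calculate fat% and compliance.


Fat content = 11.3%
Compliant: Yes

Fat% = 1.06 / 9.34 x 100 = 11.3%
Spec range: 6-12%
Compliant: Yes


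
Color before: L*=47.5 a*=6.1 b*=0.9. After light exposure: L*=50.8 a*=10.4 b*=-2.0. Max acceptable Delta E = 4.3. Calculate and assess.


Delta E = 6.15
Passes: No


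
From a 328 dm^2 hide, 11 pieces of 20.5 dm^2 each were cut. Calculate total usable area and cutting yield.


Total usable = 11 x 20.5 = 225.5 dm^2
Yield = 225.5 / 328 x 100 = 68.8%


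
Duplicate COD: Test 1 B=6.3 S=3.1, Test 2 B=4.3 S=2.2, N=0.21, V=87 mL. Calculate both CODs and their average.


COD1 = (6.3 - 3.1) x 0.21 x 8000 / 87 = 61.8 mg/L
COD2 = (4.3 - 2.2) x 0.21 x 8000 / 87 = 40.6 mg/L
Average = (61.8 + 40.6) / 2 = 51.2 mg/L


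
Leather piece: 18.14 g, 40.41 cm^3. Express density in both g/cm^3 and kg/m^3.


Density = 18.14 / 40.41 = 0.449 g/cm^3
Convert: 0.449 x 1000 = 449 kg/m^3


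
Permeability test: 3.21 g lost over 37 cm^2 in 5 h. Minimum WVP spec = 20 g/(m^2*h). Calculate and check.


WVP = 3.21 / (37 x 5) x 10000 = 173.51 g/(m^2*h)
Minimum: 20 g/(m^2*h)
Meets spec: Yes


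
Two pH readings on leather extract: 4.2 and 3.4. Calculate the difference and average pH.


Difference = |4.2 - 3.4| = 0.8
Average = (4.2 + 3.4) / 2 = 3.80


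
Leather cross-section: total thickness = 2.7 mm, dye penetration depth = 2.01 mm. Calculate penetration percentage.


Penetration% = 2.01 / 2.7 x 100
Penetration = 74.4%


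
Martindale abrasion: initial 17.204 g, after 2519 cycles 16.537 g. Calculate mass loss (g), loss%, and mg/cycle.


Loss = 17.204 - 16.537 = 0.667 g
Loss% = 0.667 / 17.204 x 100 = 3.88%
Rate = 0.667 / 2519 x 1000 = 0.265 mg/cycle


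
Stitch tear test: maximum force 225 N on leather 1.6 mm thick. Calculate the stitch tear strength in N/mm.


Stitch tear strength = force / thickness
STS = 225 / 1.6 = 140.6 N/mm


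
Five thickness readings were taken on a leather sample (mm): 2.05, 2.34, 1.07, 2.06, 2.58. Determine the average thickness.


Sum = 2.05 + 2.34 + 1.07 + 2.06 + 2.58 = 10.10
Average = 10.10 / 5 = 2.02 mm


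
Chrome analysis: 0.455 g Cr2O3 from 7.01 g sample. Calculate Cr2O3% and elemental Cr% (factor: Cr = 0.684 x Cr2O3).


Cr2O3 = 6.49%
Cr = 4.44%


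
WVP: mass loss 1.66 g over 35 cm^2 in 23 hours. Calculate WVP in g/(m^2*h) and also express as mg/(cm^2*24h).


WVP = 20.62 g/(m^2*h)
Daily rate = 49.49 mg/(cm^2*24h)

WVP = 1.66 / (35 x 23) x 10000 = 20.62 g/(m^2*h)
Mass loss in mg = 1.66 x 1000 = 1660 mg
Per cm^2 per 24h in mg: 1660 x 24 / (35 x 23) = 39840 / 805 = 49.49 mg/(cm^2*24h)


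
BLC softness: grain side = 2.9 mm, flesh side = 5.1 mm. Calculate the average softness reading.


4.00 mm

Average = (2.9 + 5.1) / 2
Average = 4.00 mm


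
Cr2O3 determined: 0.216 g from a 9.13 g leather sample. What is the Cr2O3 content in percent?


2.37%

Cr2O3% = 0.216 / 9.13 x 100
Cr2O3% = 2.37%


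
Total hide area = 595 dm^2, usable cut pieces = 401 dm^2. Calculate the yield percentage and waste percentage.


Yield = 401 / 595 x 100 = 67.4%
Waste = 595 - 401 = 194 dm^2
Waste% = 100 - 67.4 = 32.6%


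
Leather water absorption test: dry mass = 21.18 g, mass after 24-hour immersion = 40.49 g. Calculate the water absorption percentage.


91.2%

Water absorbed = 40.49 - 21.18 = 19.31 g
WA% = 19.31 / 21.18 x 100 = 91.2%


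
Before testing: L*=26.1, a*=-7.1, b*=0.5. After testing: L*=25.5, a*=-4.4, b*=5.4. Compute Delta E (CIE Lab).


Delta E = 5.63

dL = 25.5 - 26.1 = -0.6
da = -4.4 - (-7.1) = 2.7
db = 5.4 - 0.5 = 4.9
dE = sqrt((-0.6)^2 + (2.7)^2 + (4.9)^2) = 5.63


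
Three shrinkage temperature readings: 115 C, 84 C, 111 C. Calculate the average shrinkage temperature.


Average = (115 + 84 + 111) / 3
Average = 310 / 3 = 103.3 C


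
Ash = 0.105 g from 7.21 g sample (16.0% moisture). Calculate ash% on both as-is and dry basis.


As-is ash% = 0.105 / 7.21 x 100 = 1.46%
Dry mass = 7.21 x (100 - 16.0) / 100 = 6.0564 g
Dry-basis ash% = 0.105 / 6.0564 x 100 = 1.73%


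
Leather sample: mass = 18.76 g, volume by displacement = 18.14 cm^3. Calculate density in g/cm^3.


Density = mass / volume
Density = 18.76 / 18.14 = 1.034 g/cm^3


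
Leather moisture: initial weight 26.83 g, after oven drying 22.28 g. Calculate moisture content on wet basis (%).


17.0%

Moisture = 26.83 - 22.28 = 4.55 g
MC = 4.55 / 26.83 x 100 = 17.0%


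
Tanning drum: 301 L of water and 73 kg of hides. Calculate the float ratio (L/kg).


4.1

Float ratio = water / hide weight
Ratio = 301 / 73 = 4.1


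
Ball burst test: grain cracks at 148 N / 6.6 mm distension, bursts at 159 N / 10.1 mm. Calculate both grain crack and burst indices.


Crack index = 148 / 6.6 = 22.4 N/mm
Burst index = 159 / 10.1 = 15.7 N/mm


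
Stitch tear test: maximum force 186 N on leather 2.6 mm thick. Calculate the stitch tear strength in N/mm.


71.5 N/mm

Stitch tear strength = force / thickness
STS = 186 / 2.6 = 71.5 N/mm


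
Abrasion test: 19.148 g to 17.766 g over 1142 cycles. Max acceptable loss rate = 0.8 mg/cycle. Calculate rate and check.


Loss = 19.148 - 17.766 = 1.382 g
Rate = 1.382 g / 1142 cycles x 1000 = 1.210 mg/cycle
Max = 0.8 mg/cycle
Passes: No


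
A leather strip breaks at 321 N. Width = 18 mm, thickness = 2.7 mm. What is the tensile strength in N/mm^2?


6.60 N/mm^2


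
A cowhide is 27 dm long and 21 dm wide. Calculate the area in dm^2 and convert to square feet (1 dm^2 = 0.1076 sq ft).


Area = 27 x 21 = 567 dm^2
Conversion: 567 x 0.1076 = 61.01 sq ft


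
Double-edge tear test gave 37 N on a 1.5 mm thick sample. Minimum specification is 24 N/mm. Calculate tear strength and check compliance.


Tear strength = 24.7 N/mm
Compliant: Yes


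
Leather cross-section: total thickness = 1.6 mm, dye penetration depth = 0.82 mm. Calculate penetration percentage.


51.3%


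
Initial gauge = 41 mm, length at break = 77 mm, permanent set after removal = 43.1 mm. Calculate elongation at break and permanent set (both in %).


Elongation at break = 87.8%
Permanent set = 5.1%


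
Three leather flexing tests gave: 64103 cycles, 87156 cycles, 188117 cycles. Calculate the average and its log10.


Average = (64103 + 87156 + 188117) / 3 = 113125 cycles
log10(113125) = 5.05


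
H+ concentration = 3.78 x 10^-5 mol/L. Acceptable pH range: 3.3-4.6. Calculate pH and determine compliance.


pH = -log10(3.78 x 10^-5) = 4.42
Range: 3.3 to 4.6
Compliant: Yes


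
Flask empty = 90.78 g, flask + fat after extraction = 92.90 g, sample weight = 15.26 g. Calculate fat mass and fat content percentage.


Fat mass = 92.90 - 90.78 = 2.12 g
Fat% = 2.12 / 15.26 x 100 = 13.9%


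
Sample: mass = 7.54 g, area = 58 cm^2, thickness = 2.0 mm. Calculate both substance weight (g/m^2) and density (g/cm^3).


Substance weight = 1300.0 g/m^2
Density = 0.650 g/cm^3

SW = 7.54 / 58 x 10000 = 1300.0 g/m^2
Volume = 58 x 2.0 / 10 = 11.60 cm^3
Density = 7.54 / 11.60 = 0.650 g/cm^3


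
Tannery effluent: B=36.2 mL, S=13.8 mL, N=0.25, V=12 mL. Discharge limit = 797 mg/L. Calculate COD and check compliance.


COD = (36.2 - 13.8) x 0.25 x 8000 / 12 = 3733.3 mg/L
Limit: 797 mg/L
Compliant: No


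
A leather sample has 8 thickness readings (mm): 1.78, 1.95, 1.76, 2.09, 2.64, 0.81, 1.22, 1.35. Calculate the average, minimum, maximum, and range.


Sum = 13.60
Average = 13.60 / 8 = 1.70 mm
Minimum = 0.81 mm
Maximum = 2.64 mm
Range = 2.64 - 0.81 = 1.83 mm


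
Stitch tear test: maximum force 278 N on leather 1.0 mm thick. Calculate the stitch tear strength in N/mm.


278.0 N/mm

Stitch tear strength = force / thickness
STS = 278 / 1.0 = 278.0 N/mm


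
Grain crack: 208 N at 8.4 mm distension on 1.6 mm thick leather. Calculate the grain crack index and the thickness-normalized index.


Crack index = 208 / 8.4 = 24.8 N/mm
Normalized = 24.8 / 1.6 = 15.5 N/mm per mm


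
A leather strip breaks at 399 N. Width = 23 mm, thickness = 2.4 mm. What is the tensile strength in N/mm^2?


7.23 N/mm^2


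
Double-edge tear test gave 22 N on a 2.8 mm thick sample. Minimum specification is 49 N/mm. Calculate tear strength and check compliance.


Tear strength = 7.9 N/mm
Compliant: No


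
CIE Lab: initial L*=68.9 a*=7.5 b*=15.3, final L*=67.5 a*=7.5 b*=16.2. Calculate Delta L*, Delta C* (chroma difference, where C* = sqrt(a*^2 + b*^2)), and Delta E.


Delta L* = 67.5 - 68.9 = -1.4
C1* = sqrt((7.5)^2 + (15.3)^2) = 17.039
C2* = sqrt((7.5)^2 + (16.2)^2) = 17.852
Delta C* = 17.852 - 17.039 = 0.81
Delta E = sqrt((-1.4)^2 + (0.0)^2 + (0.9)^2) = 1.66


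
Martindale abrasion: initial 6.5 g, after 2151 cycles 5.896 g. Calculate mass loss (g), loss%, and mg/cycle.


Mass loss = 0.604 g
Loss = 9.29%
Rate = 0.281 mg/cycle


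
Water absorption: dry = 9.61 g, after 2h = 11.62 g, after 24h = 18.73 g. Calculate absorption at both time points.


WA (2h) = (11.62 - 9.61) / 9.61 x 100 = 20.9%
WA (24h) = (18.73 - 9.61) / 9.61 x 100 = 94.9%


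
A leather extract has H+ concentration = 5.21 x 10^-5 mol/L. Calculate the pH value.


pH = 4.28

pH = -log10[H+]
pH = -log10(5.21 x 10^-5) = 4.28


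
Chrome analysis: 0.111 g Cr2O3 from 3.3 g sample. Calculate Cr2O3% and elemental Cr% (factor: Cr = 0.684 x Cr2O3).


Cr2O3% = 0.111 / 3.3 x 100 = 3.36%
Cr% = 3.36 x 0.684 = 2.30%


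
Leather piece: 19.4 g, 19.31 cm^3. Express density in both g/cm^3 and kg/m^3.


Density = 19.4 / 19.31 = 1.005 g/cm^3
Convert: 1.005 x 1000 = 1005 kg/m^3


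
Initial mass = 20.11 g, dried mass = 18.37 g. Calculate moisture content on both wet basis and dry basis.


Wet basis = 8.7%
Dry basis = 9.5%

Moisture lost = 20.11 - 18.37 = 1.74 g
Wet basis MC = 1.74 / 20.11 x 100 = 8.7%
Dry basis MC = 1.74 / 18.37 x 100 = 9.5%


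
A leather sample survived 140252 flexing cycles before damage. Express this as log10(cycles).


log10(140252) = 5.15


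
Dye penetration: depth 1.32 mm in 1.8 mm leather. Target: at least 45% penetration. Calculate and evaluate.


Penetration = 1.32 / 1.8 x 100 = 73.3%
Target: 45%
Meets target: Yes


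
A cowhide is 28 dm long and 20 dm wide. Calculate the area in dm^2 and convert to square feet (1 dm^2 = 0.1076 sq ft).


Area = 28 x 20 = 560 dm^2
Conversion: 560 x 0.1076 = 60.26 sq ft


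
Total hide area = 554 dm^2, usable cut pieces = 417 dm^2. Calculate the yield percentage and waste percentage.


Yield = 417 / 554 x 100 = 75.3%
Waste = 554 - 417 = 137 dm^2
Waste% = 100 - 75.3 = 24.7%


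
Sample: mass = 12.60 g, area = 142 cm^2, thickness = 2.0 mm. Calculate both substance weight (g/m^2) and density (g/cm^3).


Substance weight = 887.3 g/m^2
Density = 0.444 g/cm^3

SW = 12.60 / 142 x 10000 = 887.3 g/m^2
Volume = 142 x 2.0 / 10 = 28.40 cm^3
Density = 12.60 / 28.40 = 0.444 g/cm^3


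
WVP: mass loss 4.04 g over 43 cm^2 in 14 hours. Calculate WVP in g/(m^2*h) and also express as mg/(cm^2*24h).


WVP = 67.11 g/(m^2*h)
Daily rate = 161.06 mg/(cm^2*24h)


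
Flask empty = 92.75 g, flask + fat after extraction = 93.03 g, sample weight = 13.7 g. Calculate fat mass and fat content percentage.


Fat mass = 93.03 - 92.75 = 0.28 g
Fat% = 0.28 / 13.7 x 100 = 2.0%


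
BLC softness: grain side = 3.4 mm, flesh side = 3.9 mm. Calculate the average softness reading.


3.65 mm

Average = (3.4 + 3.9) / 2
Average = 3.65 mm


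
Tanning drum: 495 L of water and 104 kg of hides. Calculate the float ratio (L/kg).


4.8

Float ratio = water / hide weight
Ratio = 495 / 104 = 4.8


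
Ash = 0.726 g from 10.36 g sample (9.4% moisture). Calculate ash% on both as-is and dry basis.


As-is ash% = 0.726 / 10.36 x 100 = 7.01%
Dry mass = 10.36 x (100 - 9.4) / 100 = 9.38616 g
Dry-basis ash% = 0.726 / 9.38616 x 100 = 7.73%


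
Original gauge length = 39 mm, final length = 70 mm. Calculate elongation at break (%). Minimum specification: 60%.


Elongation = 79.5%
Meets spec: Yes

Extension = 70 - 39 = 31 mm
Elongation = 31 / 39 x 100 = 79.5%
Minimum required: 60%
Meets specification: Yes


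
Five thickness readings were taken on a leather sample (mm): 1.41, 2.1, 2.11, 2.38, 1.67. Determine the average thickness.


Sum = 1.41 + 2.1 + 2.11 + 2.38 + 1.67 = 9.67
Average = 9.67 / 5 = 1.93 mm


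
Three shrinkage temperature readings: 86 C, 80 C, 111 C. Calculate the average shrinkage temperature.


92.3 C


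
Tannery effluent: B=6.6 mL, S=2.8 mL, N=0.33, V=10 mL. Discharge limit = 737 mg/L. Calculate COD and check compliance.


COD = 1003.2 mg/L
Compliant: No


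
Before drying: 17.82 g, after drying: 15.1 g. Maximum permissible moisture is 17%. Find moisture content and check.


MC = (17.82 - 15.1) / 17.82 x 100 = 15.3%
Maximum: 17%
Acceptable: Yes


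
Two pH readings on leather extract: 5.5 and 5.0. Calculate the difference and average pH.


Difference = |5.5 - 5.0| = 0.5
Average = (5.5 + 5.0) / 2 = 5.25


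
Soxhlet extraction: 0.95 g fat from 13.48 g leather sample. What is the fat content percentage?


7.0%

Fat content = 0.95 / 13.48 x 100
Fat = 7.0%


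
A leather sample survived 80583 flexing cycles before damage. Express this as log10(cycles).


log10(80583) = 4.91


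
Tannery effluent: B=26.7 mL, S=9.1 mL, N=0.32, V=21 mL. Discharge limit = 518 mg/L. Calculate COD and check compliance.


COD = 2145.5 mg/L
Compliant: No

COD = (26.7 - 9.1) x 0.32 x 8000 / 21 = 2145.5 mg/L
Limit: 518 mg/L
Compliant: No


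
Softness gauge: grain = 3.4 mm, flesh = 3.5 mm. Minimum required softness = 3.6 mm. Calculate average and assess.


Average = (3.4 + 3.5) / 2 = 3.45 mm
Minimum = 3.6 mm
Meets requirement: No


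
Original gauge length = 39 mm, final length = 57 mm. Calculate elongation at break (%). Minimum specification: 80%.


Extension = 57 - 39 = 18 mm
Elongation = 18 / 39 x 100 = 46.2%
Minimum required: 80%
Meets specification: No


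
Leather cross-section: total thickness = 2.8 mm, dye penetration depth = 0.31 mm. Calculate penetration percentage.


Penetration% = 0.31 / 2.8 x 100
Penetration = 11.1%


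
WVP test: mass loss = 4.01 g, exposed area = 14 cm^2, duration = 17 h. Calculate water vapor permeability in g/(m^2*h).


WVP = mass_loss / (area x time) x 10000
WVP = 4.01 / (14 x 17) x 10000
WVP = 4.01 / 238 x 10000 = 168.49 g/(m^2*h)


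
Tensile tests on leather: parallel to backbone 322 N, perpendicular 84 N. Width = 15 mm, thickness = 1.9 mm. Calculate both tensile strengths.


Parallel = 11.30 N/mm^2
Perpendicular = 2.95 N/mm^2

Area = 15 x 1.9 = 28.5 mm^2
TS (parallel) = 322 / 28.5 = 11.30 N/mm^2
TS (perpendicular) = 84 / 28.5 = 2.95 N/mm^2


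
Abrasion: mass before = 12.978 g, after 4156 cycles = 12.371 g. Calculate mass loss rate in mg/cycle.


Mass loss = 12.978 - 12.371 = 0.607 g
Rate = 0.607 / 4156 x 1000 = 0.146 mg/cycle


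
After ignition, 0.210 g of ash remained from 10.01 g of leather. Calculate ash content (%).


Ash% = 0.210 / 10.01 x 100
Ash% = 2.10%


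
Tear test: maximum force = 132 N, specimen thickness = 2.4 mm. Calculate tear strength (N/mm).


Tear strength = force / thickness
Tear = 132 / 2.4 = 55.0 N/mm


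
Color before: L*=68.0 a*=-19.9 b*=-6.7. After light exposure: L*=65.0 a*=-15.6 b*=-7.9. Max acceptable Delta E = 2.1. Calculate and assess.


Delta E = 5.38
Passes: No

dL = -3.0, da = 4.3, db = -1.2
dE = sqrt((-3.0)^2 + (4.3)^2 + (-1.2)^2) = 5.38
Max = 2.1
Passes: No


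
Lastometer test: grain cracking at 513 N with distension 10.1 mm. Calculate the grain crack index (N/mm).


50.8 N/mm


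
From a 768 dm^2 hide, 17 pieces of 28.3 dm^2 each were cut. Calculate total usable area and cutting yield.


Total usable = 17 x 28.3 = 481.1 dm^2
Yield = 481.1 / 768 x 100 = 62.6%


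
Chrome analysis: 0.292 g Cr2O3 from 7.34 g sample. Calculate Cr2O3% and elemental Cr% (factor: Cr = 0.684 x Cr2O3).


Cr2O3% = 0.292 / 7.34 x 100 = 3.98%
Cr% = 3.98 x 0.684 = 2.72%


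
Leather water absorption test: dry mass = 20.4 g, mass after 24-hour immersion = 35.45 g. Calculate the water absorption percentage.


73.8%


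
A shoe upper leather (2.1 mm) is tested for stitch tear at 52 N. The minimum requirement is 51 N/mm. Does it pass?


STS = 24.8 N/mm
Passes: No

STS = 52 / 2.1 = 24.8 N/mm
Minimum required: 51 N/mm
Passes: No


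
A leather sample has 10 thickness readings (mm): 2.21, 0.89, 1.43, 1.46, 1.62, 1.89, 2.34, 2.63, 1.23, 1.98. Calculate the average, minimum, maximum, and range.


Average = 1.77 mm
Min = 0.89 mm
Max = 2.63 mm
Range = 1.74 mm

Sum = 17.68
Average = 17.68 / 10 = 1.77 mm
Minimum = 0.89 mm
Maximum = 2.63 mm
Range = 2.63 - 0.89 = 1.74 mm


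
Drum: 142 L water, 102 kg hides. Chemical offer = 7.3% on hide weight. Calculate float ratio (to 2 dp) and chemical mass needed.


Float ratio = 1.39
Chemical needed = 7.446 kg


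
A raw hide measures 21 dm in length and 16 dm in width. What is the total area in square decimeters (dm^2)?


Area = length x width
Area = 21 x 16 = 336 dm^2


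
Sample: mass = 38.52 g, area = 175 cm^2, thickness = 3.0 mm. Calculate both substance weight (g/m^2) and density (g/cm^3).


Substance weight = 2201.1 g/m^2
Density = 0.734 g/cm^3


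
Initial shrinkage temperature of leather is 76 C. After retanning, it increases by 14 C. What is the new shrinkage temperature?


90 C

New Ts = 76 + 14 = 90 C


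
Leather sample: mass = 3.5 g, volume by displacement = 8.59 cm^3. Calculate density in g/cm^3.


0.407 g/cm^3


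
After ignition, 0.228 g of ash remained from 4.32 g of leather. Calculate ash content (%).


5.28%

Ash% = 0.228 / 4.32 x 100
Ash% = 5.28%


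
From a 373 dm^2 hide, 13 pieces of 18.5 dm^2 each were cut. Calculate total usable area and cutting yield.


Usable area = 240.5 dm^2
Yield = 64.5%


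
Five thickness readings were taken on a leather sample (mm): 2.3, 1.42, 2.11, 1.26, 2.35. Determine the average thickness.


Sum = 2.3 + 1.42 + 2.11 + 1.26 + 2.35 = 9.44
Average = 9.44 / 5 = 1.89 mm


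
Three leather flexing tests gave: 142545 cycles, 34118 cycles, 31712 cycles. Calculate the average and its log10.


Average = (142545 + 34118 + 31712) / 3 = 69458 cycles
log10(69458) = 4.84


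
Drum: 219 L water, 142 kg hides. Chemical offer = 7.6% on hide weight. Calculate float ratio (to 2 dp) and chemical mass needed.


Float ratio = 219 / 142 = 1.54
Chemical = 142 x 7.6 / 100 = 10.792 kg


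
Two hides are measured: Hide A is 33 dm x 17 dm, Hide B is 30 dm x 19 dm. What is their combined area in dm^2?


1131 dm^2

Hide A area = 33 x 17 = 561 dm^2
Hide B area = 30 x 19 = 570 dm^2
Total = 561 + 570 = 1131 dm^2


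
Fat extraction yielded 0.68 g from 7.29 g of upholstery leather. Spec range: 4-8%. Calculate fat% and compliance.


Fat% = 0.68 / 7.29 x 100 = 9.3%
Spec range: 4-8%
Compliant: No


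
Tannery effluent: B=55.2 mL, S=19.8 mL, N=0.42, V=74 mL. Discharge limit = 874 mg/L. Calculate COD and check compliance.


COD = (55.2 - 19.8) x 0.42 x 8000 / 74 = 1607.4 mg/L
Limit: 874 mg/L
Compliant: No


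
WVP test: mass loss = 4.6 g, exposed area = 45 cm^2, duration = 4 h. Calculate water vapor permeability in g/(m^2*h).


WVP = mass_loss / (area x time) x 10000
WVP = 4.6 / (45 x 4) x 10000
WVP = 4.6 / 180 x 10000 = 255.56 g/(m^2*h)


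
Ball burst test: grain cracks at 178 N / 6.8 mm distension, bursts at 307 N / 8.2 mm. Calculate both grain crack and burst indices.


Crack index = 178 / 6.8 = 26.2 N/mm
Burst index = 307 / 8.2 = 37.4 N/mm


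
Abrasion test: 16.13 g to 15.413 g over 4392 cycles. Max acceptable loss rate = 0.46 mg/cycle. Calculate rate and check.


Loss = 16.13 - 15.413 = 0.717 g
Rate = 0.717 g / 4392 cycles x 1000 = 0.163 mg/cycle
Max = 0.46 mg/cycle
Passes: Yes


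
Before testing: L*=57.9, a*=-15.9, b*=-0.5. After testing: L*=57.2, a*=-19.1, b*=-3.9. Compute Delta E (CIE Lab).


dL = 57.2 - 57.9 = -0.7
da = -19.1 - (-15.9) = -3.2
db = -3.9 - (-0.5) = -3.4
dE = sqrt((-0.7)^2 + (-3.2)^2 + (-3.4)^2) = 4.72


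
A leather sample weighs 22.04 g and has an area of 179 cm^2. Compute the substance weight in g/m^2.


1231.3 g/m^2

Substance weight = mass / area x 10000
SW = 22.04 / 179 x 10000
SW = 1231.3 g/m^2


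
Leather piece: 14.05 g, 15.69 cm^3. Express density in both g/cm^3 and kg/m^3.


0.895 g/cm^3
895 kg/m^3

Density = 14.05 / 15.69 = 0.895 g/cm^3
Convert: 0.895 x 1000 = 895 kg/m^3


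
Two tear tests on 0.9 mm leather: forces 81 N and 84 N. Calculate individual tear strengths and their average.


Tear 1 = 90.0 N/mm
Tear 2 = 93.3 N/mm
Average = 91.7 N/mm

Tear 1 = 81 / 0.9 = 90.0 N/mm
Tear 2 = 84 / 0.9 = 93.3 N/mm
Average = (90.0 + 93.3) / 2 = 91.7 N/mm


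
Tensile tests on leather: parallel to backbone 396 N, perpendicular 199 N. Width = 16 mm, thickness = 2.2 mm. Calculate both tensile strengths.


Parallel = 11.25 N/mm^2
Perpendicular = 5.65 N/mm^2

Area = 16 x 2.2 = 35.2 mm^2
TS (parallel) = 396 / 35.2 = 11.25 N/mm^2
TS (perpendicular) = 199 / 35.2 = 5.65 N/mm^2


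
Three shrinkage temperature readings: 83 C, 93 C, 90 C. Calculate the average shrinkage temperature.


Average = (83 + 93 + 90) / 3
Average = 266 / 3 = 88.7 C


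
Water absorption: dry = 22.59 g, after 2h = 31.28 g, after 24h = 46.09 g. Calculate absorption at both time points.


WA (2h) = (31.28 - 22.59) / 22.59 x 100 = 38.5%
WA (24h) = (46.09 - 22.59) / 22.59 x 100 = 104.0%


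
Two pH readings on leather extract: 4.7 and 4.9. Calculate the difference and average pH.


Difference = 0.2
Average pH = 4.80

Difference = |4.7 - 4.9| = 0.2
Average = (4.7 + 4.9) / 2 = 4.80


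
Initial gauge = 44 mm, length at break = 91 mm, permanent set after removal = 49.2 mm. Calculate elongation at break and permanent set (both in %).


Elongation at break = 106.8%
Permanent set = 11.8%


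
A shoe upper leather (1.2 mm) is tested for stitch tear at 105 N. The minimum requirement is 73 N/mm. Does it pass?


STS = 105 / 1.2 = 87.5 N/mm
Minimum required: 73 N/mm
Passes: Yes


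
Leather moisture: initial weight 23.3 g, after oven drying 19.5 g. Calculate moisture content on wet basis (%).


Moisture = 23.3 - 19.5 = 3.80 g
MC = 3.80 / 23.3 x 100 = 16.3%


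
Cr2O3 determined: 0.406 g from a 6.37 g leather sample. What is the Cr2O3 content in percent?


6.37%

Cr2O3% = 0.406 / 6.37 x 100
Cr2O3% = 6.37%


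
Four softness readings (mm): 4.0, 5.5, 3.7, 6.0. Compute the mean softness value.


4.80 mm

Sum = 4.0 + 5.5 + 3.7 + 6.0
Mean = 19.2 / 4 = 4.80 mm


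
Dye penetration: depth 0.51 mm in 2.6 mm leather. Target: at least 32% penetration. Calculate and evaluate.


Penetration = 19.6%
Meets target: No


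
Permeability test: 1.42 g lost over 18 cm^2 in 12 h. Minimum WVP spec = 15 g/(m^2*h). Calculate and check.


WVP = 65.74 g/(m^2*h)
Meets specification: Yes

WVP = 1.42 / (18 x 12) x 10000 = 65.74 g/(m^2*h)
Minimum: 15 g/(m^2*h)
Meets spec: Yes


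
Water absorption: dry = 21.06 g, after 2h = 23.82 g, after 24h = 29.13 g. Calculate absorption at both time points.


2h absorption = 13.1%
24h absorption = 38.3%


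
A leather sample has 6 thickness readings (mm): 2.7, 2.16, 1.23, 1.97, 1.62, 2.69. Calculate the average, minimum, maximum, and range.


Sum = 12.37
Average = 12.37 / 6 = 2.06 mm
Minimum = 1.23 mm
Maximum = 2.7 mm
Range = 2.7 - 1.23 = 1.47 mm


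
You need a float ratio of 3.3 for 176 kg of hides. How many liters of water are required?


Water = hide weight x target ratio
Water = 176 x 3.3 = 580.8 L


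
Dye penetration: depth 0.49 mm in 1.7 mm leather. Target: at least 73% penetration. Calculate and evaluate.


Penetration = 0.49 / 1.7 x 100 = 28.8%
Target: 73%
Meets target: No


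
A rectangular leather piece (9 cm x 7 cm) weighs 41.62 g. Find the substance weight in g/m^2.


Area = 9 x 7 = 63 cm^2
SW = 41.62 / 63 x 10000 = 6606.3 g/m^2


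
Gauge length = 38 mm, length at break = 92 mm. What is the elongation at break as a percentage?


142.1%


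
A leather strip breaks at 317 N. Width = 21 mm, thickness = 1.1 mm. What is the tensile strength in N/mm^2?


Cross-sectional area = 21 x 1.1 = 23.1 mm^2
Tensile strength = 317 / 23.1 = 13.72 N/mm^2


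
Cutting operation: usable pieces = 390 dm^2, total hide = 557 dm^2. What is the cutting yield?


Yield = usable / total x 100
Yield = 390 / 557 x 100 = 70.0%


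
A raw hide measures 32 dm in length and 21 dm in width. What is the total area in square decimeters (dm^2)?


Area = length x width
Area = 32 x 21 = 672 dm^2


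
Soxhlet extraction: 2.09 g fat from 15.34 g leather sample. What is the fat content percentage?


13.6%

Fat content = 2.09 / 15.34 x 100
Fat = 13.6%


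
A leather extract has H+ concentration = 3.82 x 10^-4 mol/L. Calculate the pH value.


pH = -log10[H+]
pH = -log10(3.82 x 10^-4) = 3.42


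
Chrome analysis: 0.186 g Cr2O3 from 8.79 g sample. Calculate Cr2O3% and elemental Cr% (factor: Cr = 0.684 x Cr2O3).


Cr2O3 = 2.12%
Cr = 1.45%


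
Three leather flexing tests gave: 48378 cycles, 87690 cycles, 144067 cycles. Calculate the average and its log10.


Average = 93378 cycles
log10 = 4.97


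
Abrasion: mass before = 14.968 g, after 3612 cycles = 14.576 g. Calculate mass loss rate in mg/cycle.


Mass loss = 14.968 - 14.576 = 0.392 g
Rate = 0.392 / 3612 x 1000 = 0.109 mg/cycle


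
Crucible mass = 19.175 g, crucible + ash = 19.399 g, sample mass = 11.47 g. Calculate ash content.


Ash mass = 19.399 - 19.175 = 0.224 g
Ash% = 0.224 / 11.47 x 100 = 1.95%


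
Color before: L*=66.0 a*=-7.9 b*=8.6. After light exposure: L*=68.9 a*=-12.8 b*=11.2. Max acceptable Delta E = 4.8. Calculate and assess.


Delta E = 6.26
Passes: No


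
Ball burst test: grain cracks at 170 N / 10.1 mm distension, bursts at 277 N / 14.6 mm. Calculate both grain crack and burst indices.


Crack index = 170 / 10.1 = 16.8 N/mm
Burst index = 277 / 14.6 = 19.0 N/mm


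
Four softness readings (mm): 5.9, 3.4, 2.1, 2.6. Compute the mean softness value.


Sum = 5.9 + 3.4 + 2.1 + 2.6
Mean = 14.0 / 4 = 3.50 mm


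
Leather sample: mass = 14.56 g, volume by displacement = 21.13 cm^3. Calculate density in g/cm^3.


Density = mass / volume
Density = 14.56 / 21.13 = 0.689 g/cm^3


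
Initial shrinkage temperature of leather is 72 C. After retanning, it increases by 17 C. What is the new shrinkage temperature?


New Ts = 72 + 17 = 89 C


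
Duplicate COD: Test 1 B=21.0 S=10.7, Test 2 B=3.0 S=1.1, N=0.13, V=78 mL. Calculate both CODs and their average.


COD1 = (21.0 - 10.7) x 0.13 x 8000 / 78 = 137.3 mg/L
COD2 = (3.0 - 1.1) x 0.13 x 8000 / 78 = 25.3 mg/L
Average = (137.3 + 25.3) / 2 = 81.3 mg/L


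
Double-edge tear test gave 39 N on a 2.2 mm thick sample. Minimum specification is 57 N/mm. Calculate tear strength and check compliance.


Tear strength = 39 / 2.2 = 17.7 N/mm
Required minimum = 57 N/mm
Compliant: No


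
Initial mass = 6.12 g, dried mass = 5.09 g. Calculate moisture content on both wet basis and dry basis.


Moisture lost = 6.12 - 5.09 = 1.03 g
Wet basis MC = 1.03 / 6.12 x 100 = 16.8%
Dry basis MC = 1.03 / 5.09 x 100 = 20.2%


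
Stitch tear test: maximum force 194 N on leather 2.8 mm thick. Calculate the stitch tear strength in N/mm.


Stitch tear strength = force / thickness
STS = 194 / 2.8 = 69.3 N/mm


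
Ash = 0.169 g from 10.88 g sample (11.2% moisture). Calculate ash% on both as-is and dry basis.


As-is ash% = 0.169 / 10.88 x 100 = 1.55%
Dry mass = 10.88 x (100 - 11.2) / 100 = 9.66144 g
Dry-basis ash% = 0.169 / 9.66144 x 100 = 1.75%


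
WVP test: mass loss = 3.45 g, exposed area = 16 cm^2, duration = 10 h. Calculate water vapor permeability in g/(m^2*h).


215.63 g/(m^2*h)

WVP = mass_loss / (area x time) x 10000
WVP = 3.45 / (16 x 10) x 10000
WVP = 3.45 / 160 x 10000 = 215.63 g/(m^2*h)


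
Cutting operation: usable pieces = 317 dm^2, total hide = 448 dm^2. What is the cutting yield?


Yield = usable / total x 100
Yield = 317 / 448 x 100 = 70.8%
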